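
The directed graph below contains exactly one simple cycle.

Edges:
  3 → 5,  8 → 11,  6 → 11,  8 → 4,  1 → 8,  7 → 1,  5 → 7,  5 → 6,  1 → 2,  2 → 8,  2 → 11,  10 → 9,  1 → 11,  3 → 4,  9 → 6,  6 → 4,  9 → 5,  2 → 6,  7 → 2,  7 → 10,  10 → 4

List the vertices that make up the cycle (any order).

5, 7, 9, 10

DFS with gray/black marking from 5:
5 gray
  7 gray
    1 gray
      8 gray
        4 gray
        4 black
        11 gray
        11 black
      8 black
      2 gray
        6 gray
          6→11: 11 black — skip
          6→4: 4 black — skip
        6 black
        2→11: 11 black — skip
        2→8: 8 black — skip
      2 black
      1→11: 11 black — skip
    1 black
    10 gray
      10→4: 4 black — skip
      9 gray
        9→5: 5 is gray → back edge
Back edge closes the cycle 5 → 7 → 10 → 9 → 5; its vertices are {5, 7, 9, 10}.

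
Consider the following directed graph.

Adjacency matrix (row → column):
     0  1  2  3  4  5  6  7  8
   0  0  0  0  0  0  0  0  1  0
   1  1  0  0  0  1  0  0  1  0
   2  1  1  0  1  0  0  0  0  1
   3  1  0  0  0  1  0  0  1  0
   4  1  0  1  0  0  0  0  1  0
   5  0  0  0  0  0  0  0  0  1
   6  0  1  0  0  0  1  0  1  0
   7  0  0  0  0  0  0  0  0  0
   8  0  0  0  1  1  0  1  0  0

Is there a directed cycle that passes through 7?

7 lies on a cycle iff there is a path from 7 back to itself.
Exploring from 7, it never reaches itself; equivalently, its strongly connected component is a singleton.

No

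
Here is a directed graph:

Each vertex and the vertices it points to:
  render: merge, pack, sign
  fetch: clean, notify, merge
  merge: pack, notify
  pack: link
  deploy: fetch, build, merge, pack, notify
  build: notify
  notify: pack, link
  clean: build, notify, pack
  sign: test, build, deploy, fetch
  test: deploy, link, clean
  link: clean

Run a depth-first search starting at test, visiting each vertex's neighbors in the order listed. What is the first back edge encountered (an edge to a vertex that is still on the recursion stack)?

link->clean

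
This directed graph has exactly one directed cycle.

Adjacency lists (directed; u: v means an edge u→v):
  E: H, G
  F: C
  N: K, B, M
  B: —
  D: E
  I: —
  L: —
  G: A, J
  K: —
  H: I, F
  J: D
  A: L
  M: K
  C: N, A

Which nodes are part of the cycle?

DFS with gray/black marking from E:
E gray
  H gray
    I gray
    I black
    F gray
      C gray
        N gray
          K gray
          K black
          B gray
          B black
          M gray
            M→K: K black — skip
          M black
        N black
        A gray
          L gray
          L black
        A black
      C black
    F black
  H black
  G gray
    G→A: A black — skip
    J gray
      D gray
        D→E: E is gray → back edge
Back edge closes the cycle E → G → J → D → E; its vertices are {D, E, G, J}.

D, E, G, J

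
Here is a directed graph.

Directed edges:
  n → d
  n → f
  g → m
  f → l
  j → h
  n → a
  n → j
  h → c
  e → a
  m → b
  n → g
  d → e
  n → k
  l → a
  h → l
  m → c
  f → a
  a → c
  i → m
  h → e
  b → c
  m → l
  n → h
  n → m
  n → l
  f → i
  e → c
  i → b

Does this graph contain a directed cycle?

DFS with white/gray/black marking, starting from j:
j gray
  h gray
    c gray
    c black
    e gray
      e→c: c black — skip
      a gray
        a→c: c black — skip
      a black
    e black
    l gray
      l→a: a black — skip
    l black
  h black
j black
b gray
  b→c: c black — skip
b black
d gray
  d→e: e black — skip
d black
f gray
  f→a: a black — skip
  i gray
    i→b: b black — skip
    m gray
      m→l: l black — skip
      m→c: c black — skip
      m→b: b black — skip
    m black
  i black
  f→l: l black — skip
f black
g gray
  g→m: m black — skip
g black
k gray
k black
n gray
  n→f: f black — skip
  n→l: l black — skip
  n→d: d black — skip
  n→j: j black — skip
  n→k: k black — skip
  n→m: m black — skip
  n→g: g black — skip
  n→h: h black — skip
  n→a: a black — skip
n black
Every edge goes to a white or black vertex — no back edge, so the graph is acyclic.

No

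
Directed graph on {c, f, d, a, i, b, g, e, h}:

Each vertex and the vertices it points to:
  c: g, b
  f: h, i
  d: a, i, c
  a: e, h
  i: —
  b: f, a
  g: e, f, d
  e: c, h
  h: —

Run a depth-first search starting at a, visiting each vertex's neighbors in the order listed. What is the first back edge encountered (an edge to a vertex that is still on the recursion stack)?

g→e

DFS from a (visiting each vertex's neighbors in the order listed); mark gray on enter, black on exit:
a gray
  e gray
    c gray
      g gray
        g→e: e is gray → back edge
First back edge: g → e.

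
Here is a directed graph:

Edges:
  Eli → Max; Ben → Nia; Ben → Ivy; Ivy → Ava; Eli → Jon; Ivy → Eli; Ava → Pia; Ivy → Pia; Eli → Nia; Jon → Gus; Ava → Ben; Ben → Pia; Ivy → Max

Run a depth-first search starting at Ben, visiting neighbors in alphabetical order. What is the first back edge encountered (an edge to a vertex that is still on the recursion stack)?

Ava→Ben

DFS from Ben (visiting neighbors in alphabetical order); mark gray on enter, black on exit:
Ben gray
  Ivy gray
    Ava gray
      Ava→Ben: Ben is gray → back edge
First back edge: Ava → Ben.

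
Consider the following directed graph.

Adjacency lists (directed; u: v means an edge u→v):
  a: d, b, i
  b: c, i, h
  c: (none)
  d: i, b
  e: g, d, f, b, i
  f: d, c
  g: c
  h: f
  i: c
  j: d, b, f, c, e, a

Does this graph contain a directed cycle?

Yes

DFS with white/gray/black marking, starting from g:
g gray
  c gray
  c black
g black
a gray
  d gray
    i gray
      i→c: c black — skip
    i black
    b gray
      b→c: c black — skip
      b→i: i black — skip
      h gray
        f gray
          f→d: d is gray → back edge
Back edge found, so a cycle exists: d → b → h → f → d.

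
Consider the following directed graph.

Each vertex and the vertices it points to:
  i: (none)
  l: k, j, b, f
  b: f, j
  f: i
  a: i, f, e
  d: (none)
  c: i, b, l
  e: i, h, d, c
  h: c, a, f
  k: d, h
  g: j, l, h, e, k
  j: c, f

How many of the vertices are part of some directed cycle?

8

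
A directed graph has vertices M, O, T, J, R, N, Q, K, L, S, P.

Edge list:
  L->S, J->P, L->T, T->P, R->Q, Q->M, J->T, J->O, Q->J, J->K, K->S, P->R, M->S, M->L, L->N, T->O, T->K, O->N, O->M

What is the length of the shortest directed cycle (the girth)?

4

For each vertex v, BFS finds the shortest path from v back to v.
The shortest such closed walk is Q → J → P → R → Q, length 4.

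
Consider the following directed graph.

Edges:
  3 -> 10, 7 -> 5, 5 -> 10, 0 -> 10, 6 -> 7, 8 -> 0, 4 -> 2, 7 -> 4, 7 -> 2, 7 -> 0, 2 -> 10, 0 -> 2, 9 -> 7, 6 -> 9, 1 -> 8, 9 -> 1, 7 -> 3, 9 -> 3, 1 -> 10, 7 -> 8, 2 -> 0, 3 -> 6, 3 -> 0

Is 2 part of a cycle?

2 is on a cycle iff 2 can reach itself via ≥1 edge.
2 → 0 → 2 — yes.

Yes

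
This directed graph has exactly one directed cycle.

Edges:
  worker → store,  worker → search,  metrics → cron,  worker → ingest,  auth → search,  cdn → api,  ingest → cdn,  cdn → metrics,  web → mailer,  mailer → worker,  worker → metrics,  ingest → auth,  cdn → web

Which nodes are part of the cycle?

DFS with gray/black marking from worker:
worker gray
  store gray
  store black
  ingest gray
    cdn gray
      web gray
        mailer gray
          mailer→worker: worker is gray → back edge
Back edge closes the cycle worker → ingest → cdn → web → mailer → worker; its vertices are {cdn, web, ingest, mailer, worker}.

cdn, web, ingest, mailer, worker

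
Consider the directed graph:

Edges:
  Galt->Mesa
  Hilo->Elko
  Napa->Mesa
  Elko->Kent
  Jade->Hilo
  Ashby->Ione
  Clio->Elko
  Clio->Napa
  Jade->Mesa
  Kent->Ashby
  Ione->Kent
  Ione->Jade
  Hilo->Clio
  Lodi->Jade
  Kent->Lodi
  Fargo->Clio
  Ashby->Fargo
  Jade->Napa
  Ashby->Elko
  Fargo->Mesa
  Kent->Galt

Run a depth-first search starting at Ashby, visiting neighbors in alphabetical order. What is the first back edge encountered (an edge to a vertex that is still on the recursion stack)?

DFS from Ashby (visiting neighbors in alphabetical order); mark gray on enter, black on exit:
Ashby gray
  Elko gray
    Kent gray
      Kent→Ashby: Ashby is gray → back edge
First back edge: Kent → Ashby.

Kent->Ashby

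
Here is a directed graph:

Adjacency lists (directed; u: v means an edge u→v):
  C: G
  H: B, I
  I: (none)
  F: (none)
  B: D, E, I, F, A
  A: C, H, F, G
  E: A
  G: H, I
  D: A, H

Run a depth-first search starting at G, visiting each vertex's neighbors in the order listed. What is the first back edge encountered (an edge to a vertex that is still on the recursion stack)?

C->G

DFS from G (visiting each vertex's neighbors in the order listed); mark gray on enter, black on exit:
G gray
  H gray
    B gray
      D gray
        A gray
          C gray
            C→G: G is gray → back edge
First back edge: C → G.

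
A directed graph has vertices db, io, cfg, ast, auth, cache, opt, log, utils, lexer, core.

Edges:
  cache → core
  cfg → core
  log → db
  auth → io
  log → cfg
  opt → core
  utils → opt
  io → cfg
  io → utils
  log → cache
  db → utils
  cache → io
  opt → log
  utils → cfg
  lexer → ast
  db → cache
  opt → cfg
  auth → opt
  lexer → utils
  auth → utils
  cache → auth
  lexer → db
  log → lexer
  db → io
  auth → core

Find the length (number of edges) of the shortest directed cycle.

4

For each vertex v, BFS finds the shortest path from v back to v.
The shortest such closed walk is log → db → utils → opt → log, length 4.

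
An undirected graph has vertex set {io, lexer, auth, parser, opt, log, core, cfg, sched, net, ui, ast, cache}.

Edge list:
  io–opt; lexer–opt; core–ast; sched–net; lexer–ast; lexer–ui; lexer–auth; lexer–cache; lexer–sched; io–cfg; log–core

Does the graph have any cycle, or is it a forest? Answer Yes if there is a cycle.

No

DFS, tracking each vertex's parent; an edge to a visited non-parent vertex closes a cycle.
Start from log:
visit log (parent –)
  visit core (parent log)
    core–log: parent, skip
    visit ast (parent core)
      ast–core: parent, skip
      visit lexer (parent ast)
        visit auth (parent lexer)
          auth–lexer: parent, skip
        visit ui (parent lexer)
          ui–lexer: parent, skip
        visit opt (parent lexer)
          visit io (parent opt)
            visit cfg (parent io)
              cfg–io: parent, skip
            io–opt: parent, skip
          opt–lexer: parent, skip
        visit sched (parent lexer)
          sched–lexer: parent, skip
          visit net (parent sched)
            net–sched: parent, skip
        visit cache (parent lexer)
          cache–lexer: parent, skip
        lexer–ast: parent, skip
visit parser (parent –)
No non-parent visited neighbor found — the graph is a forest.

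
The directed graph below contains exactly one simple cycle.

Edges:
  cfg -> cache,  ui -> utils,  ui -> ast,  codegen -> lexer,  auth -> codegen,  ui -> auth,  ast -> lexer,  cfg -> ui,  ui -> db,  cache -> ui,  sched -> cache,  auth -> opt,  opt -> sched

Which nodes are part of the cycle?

DFS with gray/black marking from ui:
ui gray
  ast gray
    lexer gray
    lexer black
  ast black
  auth gray
    opt gray
      sched gray
        cache gray
          cache→ui: ui is gray → back edge
Back edge closes the cycle ui → auth → opt → sched → cache → ui; its vertices are {ui, opt, auth, cache, sched}.

ui, opt, auth, cache, sched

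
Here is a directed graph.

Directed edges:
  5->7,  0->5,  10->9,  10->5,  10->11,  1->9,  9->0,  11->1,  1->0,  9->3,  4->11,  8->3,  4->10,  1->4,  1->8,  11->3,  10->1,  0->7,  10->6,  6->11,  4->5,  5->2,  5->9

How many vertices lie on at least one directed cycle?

8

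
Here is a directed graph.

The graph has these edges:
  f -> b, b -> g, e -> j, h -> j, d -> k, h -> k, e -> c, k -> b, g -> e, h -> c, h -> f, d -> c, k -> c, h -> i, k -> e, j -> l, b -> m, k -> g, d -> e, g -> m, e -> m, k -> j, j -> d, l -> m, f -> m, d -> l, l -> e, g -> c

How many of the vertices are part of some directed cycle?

7

A vertex is on a directed cycle iff it belongs to a strongly connected component of size ≥ 2 (or has a self-loop).
The vertices on cycles are {b, d, e, g, j, k, l} — 7 in total.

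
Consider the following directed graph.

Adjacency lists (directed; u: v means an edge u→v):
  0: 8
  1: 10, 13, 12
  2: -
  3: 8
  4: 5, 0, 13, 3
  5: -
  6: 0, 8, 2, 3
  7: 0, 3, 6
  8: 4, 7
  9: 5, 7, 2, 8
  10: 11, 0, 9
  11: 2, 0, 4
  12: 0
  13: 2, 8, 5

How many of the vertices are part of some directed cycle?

A vertex is on a directed cycle iff it belongs to a strongly connected component of size ≥ 2 (or has a self-loop).
The vertices on cycles are {0, 3, 4, 6, 7, 8, 13} — 7 in total.

7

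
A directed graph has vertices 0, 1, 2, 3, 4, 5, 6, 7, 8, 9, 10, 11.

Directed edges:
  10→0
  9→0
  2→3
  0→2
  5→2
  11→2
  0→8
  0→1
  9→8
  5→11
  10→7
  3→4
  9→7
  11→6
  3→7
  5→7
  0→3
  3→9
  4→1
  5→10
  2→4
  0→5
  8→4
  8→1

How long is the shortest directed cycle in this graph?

3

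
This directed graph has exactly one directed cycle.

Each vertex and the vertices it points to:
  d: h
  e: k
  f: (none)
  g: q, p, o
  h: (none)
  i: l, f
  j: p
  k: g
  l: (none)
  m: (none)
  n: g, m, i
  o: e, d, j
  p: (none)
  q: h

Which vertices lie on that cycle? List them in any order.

DFS with gray/black marking from g:
g gray
  q gray
    h gray
    h black
  q black
  p gray
  p black
  o gray
    e gray
      k gray
        k→g: g is gray → back edge
Back edge closes the cycle g → o → e → k → g; its vertices are {e, g, k, o}.

e, g, k, o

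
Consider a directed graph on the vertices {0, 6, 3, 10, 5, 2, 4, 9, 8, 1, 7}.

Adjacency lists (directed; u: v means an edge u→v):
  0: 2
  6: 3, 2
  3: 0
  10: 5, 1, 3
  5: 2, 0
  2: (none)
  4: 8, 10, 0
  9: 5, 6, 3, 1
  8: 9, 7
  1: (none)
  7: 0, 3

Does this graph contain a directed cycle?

DFS with white/gray/black marking, starting from 0:
0 gray
  2 gray
  2 black
0 black
6 gray
  3 gray
    3→0: 0 black — skip
  3 black
  6→2: 2 black — skip
6 black
10 gray
  5 gray
    5→2: 2 black — skip
    5→0: 0 black — skip
  5 black
  1 gray
  1 black
  10→3: 3 black — skip
10 black
4 gray
  8 gray
    9 gray
      9→5: 5 black — skip
      9→6: 6 black — skip
      9→3: 3 black — skip
      9→1: 1 black — skip
    9 black
    7 gray
      7→0: 0 black — skip
      7→3: 3 black — skip
    7 black
  8 black
  4→10: 10 black — skip
  4→0: 0 black — skip
4 black
Every edge goes to a white or black vertex — no back edge, so the graph is acyclic.

No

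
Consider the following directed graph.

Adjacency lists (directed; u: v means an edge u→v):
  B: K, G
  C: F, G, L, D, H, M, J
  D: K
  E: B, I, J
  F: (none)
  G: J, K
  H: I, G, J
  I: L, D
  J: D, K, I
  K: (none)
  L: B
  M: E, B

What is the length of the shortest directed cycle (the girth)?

For each vertex v, BFS finds the shortest path from v back to v.
The shortest such closed walk is L → B → G → J → I → L, length 5.

5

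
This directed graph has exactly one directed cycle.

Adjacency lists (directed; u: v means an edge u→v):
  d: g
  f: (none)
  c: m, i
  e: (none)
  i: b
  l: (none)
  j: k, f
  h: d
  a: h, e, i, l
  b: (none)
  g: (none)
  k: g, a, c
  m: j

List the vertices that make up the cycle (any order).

c, j, k, m

DFS with gray/black marking from j:
j gray
  k gray
    g gray
    g black
    a gray
      h gray
        d gray
          d→g: g black — skip
        d black
      h black
      e gray
      e black
      i gray
        b gray
        b black
      i black
      l gray
      l black
    a black
    c gray
      m gray
        m→j: j is gray → back edge
Back edge closes the cycle j → k → c → m → j; its vertices are {c, j, k, m}.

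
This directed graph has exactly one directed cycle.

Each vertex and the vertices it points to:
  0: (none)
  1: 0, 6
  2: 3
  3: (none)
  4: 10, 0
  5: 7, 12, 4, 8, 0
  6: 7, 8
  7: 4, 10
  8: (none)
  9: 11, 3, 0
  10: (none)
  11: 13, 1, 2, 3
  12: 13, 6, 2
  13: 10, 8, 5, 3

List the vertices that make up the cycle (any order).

DFS with gray/black marking from 13:
13 gray
  10 gray
  10 black
  8 gray
  8 black
  5 gray
    7 gray
      4 gray
        4→10: 10 black — skip
        0 gray
        0 black
      4 black
      7→10: 10 black — skip
    7 black
    12 gray
      12→13: 13 is gray → back edge
Back edge closes the cycle 13 → 5 → 12 → 13; its vertices are {5, 12, 13}.

5, 12, 13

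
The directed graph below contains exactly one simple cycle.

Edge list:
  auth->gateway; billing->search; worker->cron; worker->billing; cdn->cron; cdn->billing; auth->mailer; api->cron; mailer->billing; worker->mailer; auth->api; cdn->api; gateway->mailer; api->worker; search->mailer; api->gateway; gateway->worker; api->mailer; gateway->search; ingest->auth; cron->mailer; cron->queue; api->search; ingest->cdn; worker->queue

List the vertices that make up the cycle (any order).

mailer, search, billing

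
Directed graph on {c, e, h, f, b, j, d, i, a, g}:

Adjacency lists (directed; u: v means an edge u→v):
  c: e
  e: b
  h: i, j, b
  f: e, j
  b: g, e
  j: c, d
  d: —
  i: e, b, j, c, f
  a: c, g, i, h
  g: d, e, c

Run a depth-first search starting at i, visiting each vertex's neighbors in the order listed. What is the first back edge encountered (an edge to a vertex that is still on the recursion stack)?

g→e

DFS from i (visiting each vertex's neighbors in the order listed); mark gray on enter, black on exit:
i gray
  e gray
    b gray
      g gray
        d gray
        d black
        g→e: e is gray → back edge
First back edge: g → e.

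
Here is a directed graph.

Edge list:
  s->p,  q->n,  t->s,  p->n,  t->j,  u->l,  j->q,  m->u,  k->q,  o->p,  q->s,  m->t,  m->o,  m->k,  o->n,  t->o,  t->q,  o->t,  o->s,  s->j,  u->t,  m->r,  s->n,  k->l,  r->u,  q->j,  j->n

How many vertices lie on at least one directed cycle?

5

A vertex is on a directed cycle iff it belongs to a strongly connected component of size ≥ 2 (or has a self-loop).
The vertices on cycles are {j, o, q, s, t} — 5 in total.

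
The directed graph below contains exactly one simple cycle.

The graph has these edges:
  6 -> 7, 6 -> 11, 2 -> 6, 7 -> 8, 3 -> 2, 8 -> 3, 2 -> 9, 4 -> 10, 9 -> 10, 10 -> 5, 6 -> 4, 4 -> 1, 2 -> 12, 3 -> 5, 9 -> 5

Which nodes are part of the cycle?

2, 3, 6, 7, 8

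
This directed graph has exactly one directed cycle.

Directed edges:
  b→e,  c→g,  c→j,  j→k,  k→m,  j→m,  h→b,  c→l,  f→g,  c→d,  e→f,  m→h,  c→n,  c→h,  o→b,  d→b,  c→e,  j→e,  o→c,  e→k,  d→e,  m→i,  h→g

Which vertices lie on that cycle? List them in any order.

DFS with gray/black marking from e:
e gray
  k gray
    m gray
      h gray
        b gray
          b→e: e is gray → back edge
Back edge closes the cycle e → k → m → h → b → e; its vertices are {b, e, h, k, m}.

b, e, h, k, m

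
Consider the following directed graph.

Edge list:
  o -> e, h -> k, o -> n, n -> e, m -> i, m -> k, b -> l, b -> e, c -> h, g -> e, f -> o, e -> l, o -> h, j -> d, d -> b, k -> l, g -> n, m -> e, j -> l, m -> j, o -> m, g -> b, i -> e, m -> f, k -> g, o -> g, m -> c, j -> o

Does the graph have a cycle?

DFS with white/gray/black marking, starting from b:
b gray
  l gray
  l black
  e gray
    e→l: l black — skip
  e black
b black
c gray
  h gray
    k gray
      k→l: l black — skip
      g gray
        n gray
          n→e: e black — skip
        n black
        g→e: e black — skip
        g→b: b black — skip
      g black
    k black
  h black
c black
d gray
  d→b: b black — skip
d black
f gray
  o gray
    o→e: e black — skip
    o→g: g black — skip
    o→n: n black — skip
    o→h: h black — skip
    m gray
      m→c: c black — skip
      j gray
        j→d: d black — skip
        j→l: l black — skip
        j→o: o is gray → back edge
Back edge found, so a cycle exists: o → m → j → o.

Yes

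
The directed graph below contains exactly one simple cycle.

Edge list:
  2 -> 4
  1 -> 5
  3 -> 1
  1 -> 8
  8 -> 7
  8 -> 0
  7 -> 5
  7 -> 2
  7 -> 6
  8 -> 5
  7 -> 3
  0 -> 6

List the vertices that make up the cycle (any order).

DFS with gray/black marking from 8:
8 gray
  5 gray
  5 black
  0 gray
    6 gray
    6 black
  0 black
  7 gray
    7→5: 5 black — skip
    3 gray
      1 gray
        1→8: 8 is gray → back edge
Back edge closes the cycle 8 → 7 → 3 → 1 → 8; its vertices are {1, 3, 7, 8}.

1, 3, 7, 8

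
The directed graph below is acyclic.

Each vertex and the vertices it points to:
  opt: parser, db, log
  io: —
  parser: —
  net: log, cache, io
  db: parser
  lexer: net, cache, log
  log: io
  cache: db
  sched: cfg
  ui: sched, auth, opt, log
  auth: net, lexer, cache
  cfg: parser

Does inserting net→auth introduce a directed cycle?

Adding net→auth creates a cycle iff auth can already reach net.
Path from auth: auth → net.
So auth → … → net → auth is a cycle.

Yes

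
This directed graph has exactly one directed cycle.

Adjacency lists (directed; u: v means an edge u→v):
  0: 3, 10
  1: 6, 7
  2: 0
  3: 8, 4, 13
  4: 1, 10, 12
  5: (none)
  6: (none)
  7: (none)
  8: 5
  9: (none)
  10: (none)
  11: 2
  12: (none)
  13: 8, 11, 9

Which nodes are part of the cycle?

0, 2, 3, 11, 13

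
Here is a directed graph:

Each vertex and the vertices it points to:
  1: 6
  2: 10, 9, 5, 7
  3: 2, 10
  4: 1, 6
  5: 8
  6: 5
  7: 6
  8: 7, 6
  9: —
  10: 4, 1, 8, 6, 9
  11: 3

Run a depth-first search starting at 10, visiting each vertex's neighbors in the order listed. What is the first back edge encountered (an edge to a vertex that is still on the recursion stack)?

DFS from 10 (visiting each vertex's neighbors in the order listed); mark gray on enter, black on exit:
10 gray
  4 gray
    1 gray
      6 gray
        5 gray
          8 gray
            7 gray
              7→6: 6 is gray → back edge
First back edge: 7 → 6.

7->6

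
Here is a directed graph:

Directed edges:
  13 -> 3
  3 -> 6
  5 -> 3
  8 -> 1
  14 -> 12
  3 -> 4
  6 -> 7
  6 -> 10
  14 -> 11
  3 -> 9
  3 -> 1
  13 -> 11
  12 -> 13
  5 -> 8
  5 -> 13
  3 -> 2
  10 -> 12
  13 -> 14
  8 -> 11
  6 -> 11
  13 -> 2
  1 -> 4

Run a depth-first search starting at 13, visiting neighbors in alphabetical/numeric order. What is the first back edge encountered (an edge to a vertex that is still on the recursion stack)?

12->13

DFS from 13 (visiting neighbors in alphabetical/numeric order); mark gray on enter, black on exit:
13 gray
  2 gray
  2 black
  3 gray
    1 gray
      4 gray
      4 black
    1 black
    3→2: 2 black — skip
    3→4: 4 black — skip
    6 gray
      7 gray
      7 black
      10 gray
        12 gray
          12→13: 13 is gray → back edge
First back edge: 12 → 13.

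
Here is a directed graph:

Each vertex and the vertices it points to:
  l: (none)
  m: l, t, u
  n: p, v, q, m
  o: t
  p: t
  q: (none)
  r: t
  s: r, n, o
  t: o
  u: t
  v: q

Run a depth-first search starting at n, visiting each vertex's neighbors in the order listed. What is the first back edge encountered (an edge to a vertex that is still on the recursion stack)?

DFS from n (visiting each vertex's neighbors in the order listed); mark gray on enter, black on exit:
n gray
  p gray
    t gray
      o gray
        o→t: t is gray → back edge
First back edge: o → t.

o→t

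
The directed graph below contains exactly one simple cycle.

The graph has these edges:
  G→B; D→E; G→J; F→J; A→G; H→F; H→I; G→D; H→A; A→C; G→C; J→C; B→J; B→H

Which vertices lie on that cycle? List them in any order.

A, B, G, H

DFS with gray/black marking from G:
G gray
  B gray
    H gray
      I gray
      I black
      F gray
        J gray
          C gray
          C black
        J black
      F black
      A gray
        A→C: C black — skip
        A→G: G is gray → back edge
Back edge closes the cycle G → B → H → A → G; its vertices are {A, B, G, H}.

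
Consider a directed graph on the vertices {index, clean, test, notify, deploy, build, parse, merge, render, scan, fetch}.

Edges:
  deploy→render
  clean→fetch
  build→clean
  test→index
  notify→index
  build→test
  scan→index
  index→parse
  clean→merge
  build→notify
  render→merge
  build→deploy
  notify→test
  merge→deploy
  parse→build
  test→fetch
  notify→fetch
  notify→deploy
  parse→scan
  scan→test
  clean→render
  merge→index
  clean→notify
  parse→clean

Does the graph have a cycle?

Yes

DFS with white/gray/black marking, starting from notify:
notify gray
  index gray
    parse gray
      scan gray
        test gray
          test→index: index is gray → back edge
Back edge found, so a cycle exists: index → parse → scan → test → index.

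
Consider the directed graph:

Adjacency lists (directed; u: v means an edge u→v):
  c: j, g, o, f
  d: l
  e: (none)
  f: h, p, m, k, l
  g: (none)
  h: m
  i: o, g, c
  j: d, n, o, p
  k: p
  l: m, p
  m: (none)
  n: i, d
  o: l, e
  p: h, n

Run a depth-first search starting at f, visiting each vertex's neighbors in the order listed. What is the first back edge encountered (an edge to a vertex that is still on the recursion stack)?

l→p

DFS from f (visiting each vertex's neighbors in the order listed); mark gray on enter, black on exit:
f gray
  h gray
    m gray
    m black
  h black
  p gray
    p→h: h black — skip
    n gray
      i gray
        o gray
          l gray
            l→m: m black — skip
            l→p: p is gray → back edge
First back edge: l → p.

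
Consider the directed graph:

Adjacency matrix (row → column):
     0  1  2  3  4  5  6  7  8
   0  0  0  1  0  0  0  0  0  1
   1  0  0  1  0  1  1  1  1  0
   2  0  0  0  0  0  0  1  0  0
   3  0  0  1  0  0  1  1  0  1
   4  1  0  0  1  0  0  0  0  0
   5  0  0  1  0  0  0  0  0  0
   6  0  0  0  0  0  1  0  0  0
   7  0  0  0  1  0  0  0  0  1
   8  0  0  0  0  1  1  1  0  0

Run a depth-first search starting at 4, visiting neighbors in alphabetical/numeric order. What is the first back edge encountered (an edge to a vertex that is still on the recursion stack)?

5->2

DFS from 4 (visiting neighbors in alphabetical/numeric order); mark gray on enter, black on exit:
4 gray
  0 gray
    2 gray
      6 gray
        5 gray
          5→2: 2 is gray → back edge
First back edge: 5 → 2.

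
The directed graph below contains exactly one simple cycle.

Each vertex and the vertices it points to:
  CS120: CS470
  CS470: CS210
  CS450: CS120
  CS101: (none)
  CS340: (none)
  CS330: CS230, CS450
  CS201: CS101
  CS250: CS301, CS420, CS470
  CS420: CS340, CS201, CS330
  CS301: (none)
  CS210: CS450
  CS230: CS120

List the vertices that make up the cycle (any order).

DFS with gray/black marking from CS470:
CS470 gray
  CS210 gray
    CS450 gray
      CS120 gray
        CS120→CS470: CS470 is gray → back edge
Back edge closes the cycle CS470 → CS210 → CS450 → CS120 → CS470; its vertices are {CS120, CS210, CS450, CS470}.

CS120, CS210, CS450, CS470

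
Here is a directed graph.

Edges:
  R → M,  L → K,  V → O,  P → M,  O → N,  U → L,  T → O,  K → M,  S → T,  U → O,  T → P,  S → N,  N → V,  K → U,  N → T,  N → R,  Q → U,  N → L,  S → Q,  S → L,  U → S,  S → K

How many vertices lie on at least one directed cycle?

9

A vertex is on a directed cycle iff it belongs to a strongly connected component of size ≥ 2 (or has a self-loop).
The vertices on cycles are {K, L, N, O, Q, S, T, U, V} — 9 in total.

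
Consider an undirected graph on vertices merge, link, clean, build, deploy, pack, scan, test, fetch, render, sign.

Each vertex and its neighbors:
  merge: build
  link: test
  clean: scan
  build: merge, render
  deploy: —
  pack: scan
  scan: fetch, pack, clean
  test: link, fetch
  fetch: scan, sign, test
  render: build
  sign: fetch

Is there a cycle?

No

DFS, tracking each vertex's parent; an edge to a visited non-parent vertex closes a cycle.
Start from sign:
visit sign (parent –)
  visit fetch (parent sign)
    visit scan (parent fetch)
      scan–fetch: parent, skip
      visit pack (parent scan)
        pack–scan: parent, skip
      visit clean (parent scan)
        clean–scan: parent, skip
    fetch–sign: parent, skip
    visit test (parent fetch)
      visit link (parent test)
        link–test: parent, skip
      test–fetch: parent, skip
visit merge (parent –)
  visit build (parent merge)
    build–merge: parent, skip
    visit render (parent build)
      render–build: parent, skip
visit deploy (parent –)
No non-parent visited neighbor found — the graph is a forest.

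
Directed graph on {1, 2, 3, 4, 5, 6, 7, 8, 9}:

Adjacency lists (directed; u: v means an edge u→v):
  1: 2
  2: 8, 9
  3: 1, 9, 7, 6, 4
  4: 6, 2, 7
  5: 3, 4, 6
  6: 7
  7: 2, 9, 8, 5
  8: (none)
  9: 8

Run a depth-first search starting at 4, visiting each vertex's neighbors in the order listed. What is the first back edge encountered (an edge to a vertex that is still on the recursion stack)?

3->7

DFS from 4 (visiting each vertex's neighbors in the order listed); mark gray on enter, black on exit:
4 gray
  6 gray
    7 gray
      2 gray
        8 gray
        8 black
        9 gray
          9→8: 8 black — skip
        9 black
      2 black
      7→9: 9 black — skip
      7→8: 8 black — skip
      5 gray
        3 gray
          1 gray
            1→2: 2 black — skip
          1 black
          3→9: 9 black — skip
          3→7: 7 is gray → back edge
First back edge: 3 → 7.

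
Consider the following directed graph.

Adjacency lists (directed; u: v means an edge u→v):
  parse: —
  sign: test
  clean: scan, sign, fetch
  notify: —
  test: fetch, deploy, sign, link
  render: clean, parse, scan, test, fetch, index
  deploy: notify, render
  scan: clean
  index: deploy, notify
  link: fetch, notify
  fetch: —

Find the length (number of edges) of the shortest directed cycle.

2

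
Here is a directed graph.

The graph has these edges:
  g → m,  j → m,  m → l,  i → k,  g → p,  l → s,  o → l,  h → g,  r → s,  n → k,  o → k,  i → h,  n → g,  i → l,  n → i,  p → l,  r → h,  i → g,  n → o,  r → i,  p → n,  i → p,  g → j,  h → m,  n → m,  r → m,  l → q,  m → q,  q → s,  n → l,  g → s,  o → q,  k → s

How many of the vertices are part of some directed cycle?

5

A vertex is on a directed cycle iff it belongs to a strongly connected component of size ≥ 2 (or has a self-loop).
The vertices on cycles are {g, h, i, n, p} — 5 in total.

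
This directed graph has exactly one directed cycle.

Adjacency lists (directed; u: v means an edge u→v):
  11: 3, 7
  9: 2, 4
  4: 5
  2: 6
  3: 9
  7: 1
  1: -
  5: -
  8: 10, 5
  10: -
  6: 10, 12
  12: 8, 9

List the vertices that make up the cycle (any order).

DFS with gray/black marking from 9:
9 gray
  2 gray
    6 gray
      10 gray
      10 black
      12 gray
        8 gray
          8→10: 10 black — skip
          5 gray
          5 black
        8 black
        12→9: 9 is gray → back edge
Back edge closes the cycle 9 → 2 → 6 → 12 → 9; its vertices are {2, 6, 9, 12}.

2, 6, 9, 12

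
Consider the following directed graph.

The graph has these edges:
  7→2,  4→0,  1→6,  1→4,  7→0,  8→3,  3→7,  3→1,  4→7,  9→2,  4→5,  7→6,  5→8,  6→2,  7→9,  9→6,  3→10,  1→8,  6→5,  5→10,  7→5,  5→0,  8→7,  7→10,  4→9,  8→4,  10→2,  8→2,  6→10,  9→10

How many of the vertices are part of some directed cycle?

8

A vertex is on a directed cycle iff it belongs to a strongly connected component of size ≥ 2 (or has a self-loop).
The vertices on cycles are {1, 3, 4, 5, 6, 7, 8, 9} — 8 in total.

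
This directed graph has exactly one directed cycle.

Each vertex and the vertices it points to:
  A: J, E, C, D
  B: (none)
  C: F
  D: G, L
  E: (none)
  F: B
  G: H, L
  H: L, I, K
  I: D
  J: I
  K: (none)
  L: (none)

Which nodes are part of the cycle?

DFS with gray/black marking from D:
D gray
  G gray
    H gray
      L gray
      L black
      I gray
        I→D: D is gray → back edge
Back edge closes the cycle D → G → H → I → D; its vertices are {D, G, H, I}.

D, G, H, I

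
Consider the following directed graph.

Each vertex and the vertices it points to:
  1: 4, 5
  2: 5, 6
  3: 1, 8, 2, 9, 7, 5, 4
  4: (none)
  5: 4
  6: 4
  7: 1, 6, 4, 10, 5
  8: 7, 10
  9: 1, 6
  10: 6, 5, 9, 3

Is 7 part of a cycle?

Yes

7 is on a cycle iff 7 can reach itself via ≥1 edge.
7 → 10 → 3 → 7 — yes.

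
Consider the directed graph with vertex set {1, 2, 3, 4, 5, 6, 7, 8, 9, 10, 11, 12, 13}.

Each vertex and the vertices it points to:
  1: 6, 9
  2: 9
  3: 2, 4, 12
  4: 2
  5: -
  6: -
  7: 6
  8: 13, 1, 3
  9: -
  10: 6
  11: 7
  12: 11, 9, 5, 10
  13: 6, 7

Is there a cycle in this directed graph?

No

DFS with white/gray/black marking, starting from 10:
10 gray
  6 gray
  6 black
10 black
1 gray
  1→6: 6 black — skip
  9 gray
  9 black
1 black
2 gray
  2→9: 9 black — skip
2 black
3 gray
  3→2: 2 black — skip
  4 gray
    4→2: 2 black — skip
  4 black
  12 gray
    11 gray
      7 gray
        7→6: 6 black — skip
      7 black
    11 black
    12→9: 9 black — skip
    5 gray
    5 black
    12→10: 10 black — skip
  12 black
3 black
8 gray
  13 gray
    13→6: 6 black — skip
    13→7: 7 black — skip
  13 black
  8→1: 1 black — skip
  8→3: 3 black — skip
8 black
Every edge goes to a white or black vertex — no back edge, so the graph is acyclic.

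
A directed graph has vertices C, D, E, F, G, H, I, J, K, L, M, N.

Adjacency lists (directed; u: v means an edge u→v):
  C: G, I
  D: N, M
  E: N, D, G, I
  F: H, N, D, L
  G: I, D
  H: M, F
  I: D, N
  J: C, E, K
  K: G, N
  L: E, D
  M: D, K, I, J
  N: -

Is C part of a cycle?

C is on a cycle iff C can reach itself via ≥1 edge.
C → G → D → M → J → C — yes.

Yes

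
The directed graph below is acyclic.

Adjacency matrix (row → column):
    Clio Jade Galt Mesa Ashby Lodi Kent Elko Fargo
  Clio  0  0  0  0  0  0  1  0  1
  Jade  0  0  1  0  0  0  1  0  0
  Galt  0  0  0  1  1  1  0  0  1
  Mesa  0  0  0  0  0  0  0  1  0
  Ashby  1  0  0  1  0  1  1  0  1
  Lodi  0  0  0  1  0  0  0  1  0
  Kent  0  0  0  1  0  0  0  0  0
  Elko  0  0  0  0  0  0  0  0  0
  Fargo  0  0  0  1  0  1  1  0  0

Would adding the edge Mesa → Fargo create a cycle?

Yes

Adding Mesa→Fargo creates a cycle iff Fargo can already reach Mesa.
Path from Fargo: Fargo → Mesa.
So Fargo → … → Mesa → Fargo is a cycle.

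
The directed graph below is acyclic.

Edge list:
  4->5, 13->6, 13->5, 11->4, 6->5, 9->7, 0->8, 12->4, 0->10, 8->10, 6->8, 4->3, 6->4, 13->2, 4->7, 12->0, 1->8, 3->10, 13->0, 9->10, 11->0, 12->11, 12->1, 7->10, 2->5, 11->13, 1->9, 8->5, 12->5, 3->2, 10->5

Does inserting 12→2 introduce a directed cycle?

Adding 12→2 creates a cycle iff 2 can already reach 12.
Explore from 2: no path reaches 12. The graph stays acyclic.

No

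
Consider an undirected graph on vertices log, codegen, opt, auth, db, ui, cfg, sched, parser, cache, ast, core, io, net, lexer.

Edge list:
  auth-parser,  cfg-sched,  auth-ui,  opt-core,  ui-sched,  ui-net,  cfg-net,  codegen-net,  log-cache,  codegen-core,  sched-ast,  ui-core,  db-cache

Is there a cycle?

Yes

DFS, tracking each vertex's parent; an edge to a visited non-parent vertex closes a cycle.
Start from ast:
visit ast (parent –)
  visit sched (parent ast)
    sched–ast: parent, skip
    visit ui (parent sched)
      ui–sched: parent, skip
      visit net (parent ui)
        net–ui: parent, skip
        visit cfg (parent net)
          cfg–sched: sched visited and ≠ parent → cycle
Cycle: sched – ui – net – cfg – sched.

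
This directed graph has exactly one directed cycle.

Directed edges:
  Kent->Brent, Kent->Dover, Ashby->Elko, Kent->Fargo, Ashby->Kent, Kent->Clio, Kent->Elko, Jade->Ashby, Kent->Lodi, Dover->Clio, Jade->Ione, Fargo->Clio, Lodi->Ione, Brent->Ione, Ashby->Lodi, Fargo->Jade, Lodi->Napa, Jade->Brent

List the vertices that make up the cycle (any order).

Jade, Kent, Ashby, Fargo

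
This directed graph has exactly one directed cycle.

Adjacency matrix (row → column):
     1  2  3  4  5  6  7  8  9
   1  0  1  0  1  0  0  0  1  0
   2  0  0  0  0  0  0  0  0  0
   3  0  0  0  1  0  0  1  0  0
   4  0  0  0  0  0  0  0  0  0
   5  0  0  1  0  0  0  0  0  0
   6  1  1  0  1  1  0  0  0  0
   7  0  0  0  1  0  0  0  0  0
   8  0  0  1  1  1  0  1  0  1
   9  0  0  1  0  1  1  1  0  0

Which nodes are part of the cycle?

DFS with gray/black marking from 9:
9 gray
  3 gray
    7 gray
      4 gray
      4 black
    7 black
    3→4: 4 black — skip
  3 black
  5 gray
    5→3: 3 black — skip
  5 black
  6 gray
    2 gray
    2 black
    6→4: 4 black — skip
    6→5: 5 black — skip
    1 gray
      1→2: 2 black — skip
      1→4: 4 black — skip
      8 gray
        8→9: 9 is gray → back edge
Back edge closes the cycle 9 → 6 → 1 → 8 → 9; its vertices are {1, 6, 8, 9}.

1, 6, 8, 9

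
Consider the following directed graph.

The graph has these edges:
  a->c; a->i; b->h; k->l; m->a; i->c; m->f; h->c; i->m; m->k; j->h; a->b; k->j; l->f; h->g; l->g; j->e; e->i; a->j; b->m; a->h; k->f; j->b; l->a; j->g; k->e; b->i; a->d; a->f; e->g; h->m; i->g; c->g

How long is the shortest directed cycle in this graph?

For each vertex v, BFS finds the shortest path from v back to v.
The shortest such closed walk is m → a → h → m, length 3.

3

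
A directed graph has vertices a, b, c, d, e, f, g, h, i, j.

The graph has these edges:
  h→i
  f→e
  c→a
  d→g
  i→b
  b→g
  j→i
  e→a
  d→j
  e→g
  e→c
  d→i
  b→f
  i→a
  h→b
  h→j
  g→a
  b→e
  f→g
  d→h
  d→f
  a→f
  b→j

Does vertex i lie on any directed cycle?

Yes

i is on a cycle iff i can reach itself via ≥1 edge.
i → b → j → i — yes.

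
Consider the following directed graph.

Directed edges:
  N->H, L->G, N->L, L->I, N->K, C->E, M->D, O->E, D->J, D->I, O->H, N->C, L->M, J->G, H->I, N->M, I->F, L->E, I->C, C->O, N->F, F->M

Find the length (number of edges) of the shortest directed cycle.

For each vertex v, BFS finds the shortest path from v back to v.
The shortest such closed walk is C → O → H → I → C, length 4.

4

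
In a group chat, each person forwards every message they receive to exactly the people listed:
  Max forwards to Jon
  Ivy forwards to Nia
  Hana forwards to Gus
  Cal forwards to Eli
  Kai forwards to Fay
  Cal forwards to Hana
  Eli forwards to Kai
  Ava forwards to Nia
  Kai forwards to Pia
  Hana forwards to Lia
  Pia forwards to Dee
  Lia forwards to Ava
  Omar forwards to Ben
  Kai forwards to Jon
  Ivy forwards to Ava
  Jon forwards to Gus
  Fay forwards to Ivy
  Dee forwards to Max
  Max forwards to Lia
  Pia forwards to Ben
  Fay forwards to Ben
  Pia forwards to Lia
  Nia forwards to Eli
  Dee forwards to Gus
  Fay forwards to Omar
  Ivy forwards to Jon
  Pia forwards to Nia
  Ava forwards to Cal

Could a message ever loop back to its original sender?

DFS with white/gray/black marking, starting from Jon:
Jon gray
  Gus gray
  Gus black
Jon black
Fay gray
  Ivy gray
    Ivy→Jon: Jon black — skip
    Ava gray
      Nia gray
        Eli gray
          Kai gray
            Kai→Jon: Jon black — skip
            Pia gray
              Ben gray
              Ben black
              Pia→Nia: Nia is gray → back edge
Back edge found, so a cycle exists: Nia → Eli → Kai → Pia → Nia.

Yes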